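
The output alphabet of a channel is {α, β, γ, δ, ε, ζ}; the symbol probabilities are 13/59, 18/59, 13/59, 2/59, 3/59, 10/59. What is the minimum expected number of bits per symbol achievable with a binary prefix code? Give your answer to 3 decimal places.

2.339 bits/symbol

Repeatedly combine the two least-probable nodes; the expected code length is the sum of the merged weights.
merge 2/59 + 3/59 → 5/59
merge 5/59 + 10/59 → 15/59
merge 13/59 + 13/59 → 26/59
merge 15/59 + 18/59 → 33/59
merge 26/59 + 33/59 → 1
L = 5/59 + 15/59 + 26/59 + 33/59 + 1 = 138/59 ≈ 2.339 bits/symbol.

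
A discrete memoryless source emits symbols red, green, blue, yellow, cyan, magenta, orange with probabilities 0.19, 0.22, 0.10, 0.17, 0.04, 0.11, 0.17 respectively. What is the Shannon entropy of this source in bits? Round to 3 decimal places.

2.673 bits

H = −Σ pᵢ log₂ pᵢ.
−0.19·log₂(0.19) = 0.4552
−0.22·log₂(0.22) = 0.4806
−0.10·log₂(0.10) = 0.3322
−0.17·log₂(0.17) = 0.4346
−0.04·log₂(0.04) = 0.1858
−0.11·log₂(0.11) = 0.3503
−0.17·log₂(0.17) = 0.4346
Sum ≈ 2.6732 → 2.673 bits.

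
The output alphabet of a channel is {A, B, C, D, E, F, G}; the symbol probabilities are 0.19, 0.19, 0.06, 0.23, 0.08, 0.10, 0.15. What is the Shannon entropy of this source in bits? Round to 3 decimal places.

2.676 bits

H = −Σ pᵢ log₂ pᵢ.
−0.19·log₂(0.19) = 0.4552
−0.19·log₂(0.19) = 0.4552
−0.06·log₂(0.06) = 0.2435
−0.23·log₂(0.23) = 0.4877
−0.08·log₂(0.08) = 0.2915
−0.10·log₂(0.10) = 0.3322
−0.15·log₂(0.15) = 0.4105
Sum ≈ 2.6759 → 2.676 bits.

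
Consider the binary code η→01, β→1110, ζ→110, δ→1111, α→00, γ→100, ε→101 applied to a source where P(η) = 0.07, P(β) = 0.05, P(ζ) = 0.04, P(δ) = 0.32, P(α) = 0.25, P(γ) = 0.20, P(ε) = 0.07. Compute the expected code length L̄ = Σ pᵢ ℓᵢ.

3.05 bits/symbol

L̄ = Σ pᵢ·ℓᵢ = 0.07·2 + 0.05·4 + 0.04·3 + 0.32·4 + 0.25·2 + 0.20·3 + 0.07·3 = 3.05 bits/symbol.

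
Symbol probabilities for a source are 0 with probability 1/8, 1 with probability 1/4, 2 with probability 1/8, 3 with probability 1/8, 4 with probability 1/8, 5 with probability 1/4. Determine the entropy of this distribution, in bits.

Each probability is a power of 1/2, so log₂(1/p) is an integer.
H = Σ p·log₂(1/p) = 1/8·3 + 1/4·2 + 1/8·3 + 1/8·3 + 1/8·3 + 1/4·2 = 2.5 bits.

2.5 bits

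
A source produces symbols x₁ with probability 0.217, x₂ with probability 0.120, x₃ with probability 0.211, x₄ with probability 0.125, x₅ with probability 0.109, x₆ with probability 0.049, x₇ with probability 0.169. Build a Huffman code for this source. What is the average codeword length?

Repeatedly combine the two least-probable nodes; the expected code length is the sum of the merged weights.
merge 49/1000 + 109/1000 → 79/500
merge 3/25 + 1/8 → 49/200
merge 79/500 + 169/1000 → 327/1000
merge 211/1000 + 217/1000 → 107/250
merge 49/200 + 327/1000 → 143/250
merge 107/250 + 143/250 → 1
L = 79/500 + 49/200 + 327/1000 + 107/250 + 143/250 + 1 = 273/100 = 2.73 bits/symbol.

2.73 bits/symbol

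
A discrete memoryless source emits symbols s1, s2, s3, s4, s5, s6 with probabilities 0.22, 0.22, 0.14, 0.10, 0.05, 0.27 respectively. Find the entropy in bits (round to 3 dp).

2.417 bits

H = −Σ pᵢ log₂ pᵢ.
−0.22·log₂(0.22) = 0.4806
−0.22·log₂(0.22) = 0.4806
−0.14·log₂(0.14) = 0.3971
−0.10·log₂(0.10) = 0.3322
−0.05·log₂(0.05) = 0.2161
−0.27·log₂(0.27) = 0.5100
Sum ≈ 2.4166 → 2.417 bits.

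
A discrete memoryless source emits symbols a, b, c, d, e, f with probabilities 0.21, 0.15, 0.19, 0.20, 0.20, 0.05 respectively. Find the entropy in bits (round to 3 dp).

2.483 bits

H = −Σ pᵢ log₂ pᵢ.
−0.21·log₂(0.21) = 0.4728
−0.15·log₂(0.15) = 0.4105
−0.19·log₂(0.19) = 0.4552
−0.20·log₂(0.20) = 0.4644
−0.20·log₂(0.20) = 0.4644
−0.05·log₂(0.05) = 0.2161
Sum ≈ 2.4835 → 2.483 bits.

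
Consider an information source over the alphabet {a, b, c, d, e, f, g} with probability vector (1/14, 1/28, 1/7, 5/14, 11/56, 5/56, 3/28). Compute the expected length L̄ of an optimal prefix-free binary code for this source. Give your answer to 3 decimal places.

2.554 bits/symbol

Repeatedly combine the two least-probable nodes; the expected code length is the sum of the merged weights.
merge 1/28 + 1/14 → 3/28
merge 5/56 + 3/28 → 11/56
merge 3/28 + 1/7 → 1/4
merge 11/56 + 11/56 → 11/28
merge 1/4 + 5/14 → 17/28
merge 11/28 + 17/28 → 1
L = 3/28 + 11/56 + 1/4 + 11/28 + 17/28 + 1 = 143/56 ≈ 2.554 bits/symbol.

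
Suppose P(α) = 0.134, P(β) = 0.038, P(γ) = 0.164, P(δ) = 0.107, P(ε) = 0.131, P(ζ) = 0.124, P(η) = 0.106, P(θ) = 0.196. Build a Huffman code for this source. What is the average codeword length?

2.948 bits/symbol

Repeatedly combine the two least-probable nodes; the expected code length is the sum of the merged weights.
merge 19/500 + 53/500 → 18/125
merge 107/1000 + 31/250 → 231/1000
merge 131/1000 + 67/500 → 53/200
merge 18/125 + 41/250 → 77/250
merge 49/250 + 231/1000 → 427/1000
merge 53/200 + 77/250 → 573/1000
merge 427/1000 + 573/1000 → 1
L = 18/125 + 231/1000 + 53/200 + 77/250 + 427/1000 + 573/1000 + 1 = 737/250 = 2.948 bits/symbol.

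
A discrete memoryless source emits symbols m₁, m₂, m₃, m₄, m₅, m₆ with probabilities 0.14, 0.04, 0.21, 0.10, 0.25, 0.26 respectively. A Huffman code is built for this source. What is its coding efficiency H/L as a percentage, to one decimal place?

98.9%

Entropy H = −Σ p log₂ p ≈ 2.3932 bits.
Huffman merges: 1/25+1/10→7/50; 7/50+7/50→7/25; 21/100+1/4→23/50; 13/50+7/25→27/50; 23/50+27/50→1. L = 121/50 ≈ 2.4200.
Efficiency = H/L = 2.3932/2.4200 = 98.9%.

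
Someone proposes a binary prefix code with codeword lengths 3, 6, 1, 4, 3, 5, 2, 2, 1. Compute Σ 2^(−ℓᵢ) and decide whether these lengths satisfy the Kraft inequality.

1.859375; no

With common denominator 2^6 = 64: Σ 2^(−ℓᵢ) = 8/64 + 1/64 + 32/64 + 4/64 + 8/64 + 2/64 + 16/64 + 16/64 + 32/64 = 119/64 = 1.859375.
Kraft's inequality requires Σ ≤ 1; here Σ = 1.859375 > 1, so no such prefix code exists.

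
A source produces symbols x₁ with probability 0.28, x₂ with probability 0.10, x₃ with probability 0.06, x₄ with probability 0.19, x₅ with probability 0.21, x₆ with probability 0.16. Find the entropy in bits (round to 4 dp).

2.4410 bits

H = −Σ pᵢ log₂ pᵢ.
−0.28·log₂(0.28) = 0.5142
−0.10·log₂(0.10) = 0.3322
−0.06·log₂(0.06) = 0.2435
−0.19·log₂(0.19) = 0.4552
−0.21·log₂(0.21) = 0.4728
−0.16·log₂(0.16) = 0.4230
Sum ≈ 2.4410 → 2.4410 bits.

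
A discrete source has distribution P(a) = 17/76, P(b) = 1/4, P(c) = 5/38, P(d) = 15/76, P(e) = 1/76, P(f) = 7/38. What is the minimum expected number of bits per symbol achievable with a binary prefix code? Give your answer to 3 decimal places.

Repeatedly combine the two least-probable nodes; the expected code length is the sum of the merged weights.
merge 1/76 + 5/38 → 11/76
merge 11/76 + 7/38 → 25/76
merge 15/76 + 17/76 → 8/19
merge 1/4 + 25/76 → 11/19
merge 8/19 + 11/19 → 1
L = 11/76 + 25/76 + 8/19 + 11/19 + 1 = 47/19 ≈ 2.474 bits/symbol.

2.474 bits/symbol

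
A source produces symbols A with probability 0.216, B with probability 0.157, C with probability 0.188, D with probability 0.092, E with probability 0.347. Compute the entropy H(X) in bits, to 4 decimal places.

2.1968 bits

H = −Σ pᵢ log₂ pᵢ.
−0.216·log₂(0.216) = 0.4776
−0.157·log₂(0.157) = 0.4194
−0.188·log₂(0.188) = 0.4533
−0.092·log₂(0.092) = 0.3167
−0.347·log₂(0.347) = 0.5299
Sum ≈ 2.1968 → 2.1968 bits.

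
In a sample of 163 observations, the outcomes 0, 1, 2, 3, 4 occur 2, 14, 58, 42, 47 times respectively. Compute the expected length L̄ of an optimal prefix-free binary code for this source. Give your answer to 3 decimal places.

2.098 bits/symbol

Probabilities are the counts divided by 163.
Repeatedly combine the two least-probable nodes; the expected code length is the sum of the merged weights.
merge 2/163 + 14/163 → 16/163
merge 16/163 + 42/163 → 58/163
merge 47/163 + 58/163 → 105/163
merge 58/163 + 105/163 → 1
L = 16/163 + 58/163 + 105/163 + 1 = 342/163 ≈ 2.098 bits/symbol.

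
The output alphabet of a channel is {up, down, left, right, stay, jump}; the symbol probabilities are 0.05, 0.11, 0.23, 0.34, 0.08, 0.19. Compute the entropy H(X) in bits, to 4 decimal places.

2.3300 bits

H = −Σ pᵢ log₂ pᵢ.
−0.05·log₂(0.05) = 0.2161
−0.11·log₂(0.11) = 0.3503
−0.23·log₂(0.23) = 0.4877
−0.34·log₂(0.34) = 0.5292
−0.08·log₂(0.08) = 0.2915
−0.19·log₂(0.19) = 0.4552
Sum ≈ 2.3300 → 2.3300 bits.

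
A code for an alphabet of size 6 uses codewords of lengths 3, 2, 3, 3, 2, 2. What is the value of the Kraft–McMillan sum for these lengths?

With common denominator 2^3 = 8: Σ 2^(−ℓᵢ) = 1/8 + 2/8 + 1/8 + 1/8 + 2/8 + 2/8 = 9/8 = 1.125.

1.125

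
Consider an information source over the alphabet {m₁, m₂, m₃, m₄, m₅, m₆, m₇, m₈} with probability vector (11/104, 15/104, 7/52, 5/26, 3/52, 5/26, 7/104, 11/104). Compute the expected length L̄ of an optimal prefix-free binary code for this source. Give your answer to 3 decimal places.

Repeatedly combine the two least-probable nodes; the expected code length is the sum of the merged weights.
merge 3/52 + 7/104 → 1/8
merge 11/104 + 11/104 → 11/52
merge 1/8 + 7/52 → 27/104
merge 15/104 + 5/26 → 35/104
merge 5/26 + 11/52 → 21/52
merge 27/104 + 35/104 → 31/52
merge 21/52 + 31/52 → 1
L = 1/8 + 11/52 + 27/104 + 35/104 + 21/52 + 31/52 + 1 = 305/104 ≈ 2.933 bits/symbol.

2.933 bits/symbol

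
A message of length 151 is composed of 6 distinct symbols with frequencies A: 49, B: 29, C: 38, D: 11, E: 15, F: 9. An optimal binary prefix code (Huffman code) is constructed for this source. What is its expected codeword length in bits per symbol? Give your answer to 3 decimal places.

Probabilities are the counts divided by 151.
Repeatedly combine the two least-probable nodes; the expected code length is the sum of the merged weights.
merge 9/151 + 11/151 → 20/151
merge 15/151 + 20/151 → 35/151
merge 29/151 + 35/151 → 64/151
merge 38/151 + 49/151 → 87/151
merge 64/151 + 87/151 → 1
L = 20/151 + 35/151 + 64/151 + 87/151 + 1 = 357/151 ≈ 2.364 bits/symbol.

2.364 bits/symbol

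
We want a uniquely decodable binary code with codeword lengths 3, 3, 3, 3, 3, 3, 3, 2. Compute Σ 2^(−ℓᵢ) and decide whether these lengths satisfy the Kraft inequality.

1.125; no

With common denominator 2^3 = 8: Σ 2^(−ℓᵢ) = 1/8 + 1/8 + 1/8 + 1/8 + 1/8 + 1/8 + 1/8 + 2/8 = 9/8 = 1.125.
Kraft's inequality requires Σ ≤ 1; here Σ = 1.125 > 1, so no such prefix code exists.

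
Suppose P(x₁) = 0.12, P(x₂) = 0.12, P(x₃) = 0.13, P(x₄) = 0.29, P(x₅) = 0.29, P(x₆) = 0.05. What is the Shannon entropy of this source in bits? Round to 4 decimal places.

H = −Σ pᵢ log₂ pᵢ.
−0.12·log₂(0.12) = 0.3671
−0.12·log₂(0.12) = 0.3671
−0.13·log₂(0.13) = 0.3826
−0.29·log₂(0.29) = 0.5179
−0.29·log₂(0.29) = 0.5179
−0.05·log₂(0.05) = 0.2161
Sum ≈ 2.3687 → 2.3687 bits.

2.3687 bits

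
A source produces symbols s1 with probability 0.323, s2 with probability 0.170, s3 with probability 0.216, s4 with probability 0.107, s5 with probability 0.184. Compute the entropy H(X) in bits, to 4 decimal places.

2.2331 bits

H = −Σ pᵢ log₂ pᵢ.
−0.323·log₂(0.323) = 0.5266
−0.170·log₂(0.170) = 0.4346
−0.216·log₂(0.216) = 0.4776
−0.107·log₂(0.107) = 0.3450
−0.184·log₂(0.184) = 0.4494
Sum ≈ 2.2331 → 2.2331 bits.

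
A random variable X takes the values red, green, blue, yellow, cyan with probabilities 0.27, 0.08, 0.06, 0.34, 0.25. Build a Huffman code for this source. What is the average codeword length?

2.14 bits/symbol

Repeatedly combine the two least-probable nodes; the expected code length is the sum of the merged weights.
merge 3/50 + 2/25 → 7/50
merge 7/50 + 1/4 → 39/100
merge 27/100 + 17/50 → 61/100
merge 39/100 + 61/100 → 1
L = 7/50 + 39/100 + 61/100 + 1 = 107/50 = 2.14 bits/symbol.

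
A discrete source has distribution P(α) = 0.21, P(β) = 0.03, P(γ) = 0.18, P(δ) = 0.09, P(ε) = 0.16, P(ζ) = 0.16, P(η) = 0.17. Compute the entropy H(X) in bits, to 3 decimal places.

2.663 bits

H = −Σ pᵢ log₂ pᵢ.
−0.21·log₂(0.21) = 0.4728
−0.03·log₂(0.03) = 0.1518
−0.18·log₂(0.18) = 0.4453
−0.09·log₂(0.09) = 0.3127
−0.16·log₂(0.16) = 0.4230
−0.16·log₂(0.16) = 0.4230
−0.17·log₂(0.17) = 0.4346
Sum ≈ 2.6632 → 2.663 bits.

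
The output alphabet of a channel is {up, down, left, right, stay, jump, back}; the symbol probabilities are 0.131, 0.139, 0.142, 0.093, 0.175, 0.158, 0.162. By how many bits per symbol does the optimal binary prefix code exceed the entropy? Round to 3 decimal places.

0.041 bits

Entropy H = −Σ p log₂ p ≈ 2.7845 bits.
Huffman merges: 93/1000+131/1000→28/125; 139/1000+71/500→281/1000; 79/500+81/500→8/25; 7/40+28/125→399/1000; 281/1000+8/25→601/1000; 399/1000+601/1000→1. L = 113/40 ≈ 2.8250.
L − H = 2.8250 − 2.7845 = 0.041 bits.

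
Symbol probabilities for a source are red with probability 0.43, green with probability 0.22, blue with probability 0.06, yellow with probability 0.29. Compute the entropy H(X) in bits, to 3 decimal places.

1.766 bits

H = −Σ pᵢ log₂ pᵢ.
−0.43·log₂(0.43) = 0.5236
−0.22·log₂(0.22) = 0.4806
−0.06·log₂(0.06) = 0.2435
−0.29·log₂(0.29) = 0.5179
Sum ≈ 1.7656 → 1.766 bits.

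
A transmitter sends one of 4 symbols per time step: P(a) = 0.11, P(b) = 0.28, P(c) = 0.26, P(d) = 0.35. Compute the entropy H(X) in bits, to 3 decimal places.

H = −Σ pᵢ log₂ pᵢ.
−0.11·log₂(0.11) = 0.3503
−0.28·log₂(0.28) = 0.5142
−0.26·log₂(0.26) = 0.5053
−0.35·log₂(0.35) = 0.5301
Sum ≈ 1.8999 → 1.900 bits.

1.900 bits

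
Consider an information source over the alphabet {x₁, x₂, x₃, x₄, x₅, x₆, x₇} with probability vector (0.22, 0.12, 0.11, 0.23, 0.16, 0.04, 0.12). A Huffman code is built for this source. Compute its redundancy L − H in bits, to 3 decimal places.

Entropy H = −Σ p log₂ p ≈ 2.6614 bits.
Huffman merges: 1/25+11/100→3/20; 3/25+3/25→6/25; 3/20+4/25→31/100; 11/50+23/100→9/20; 6/25+31/100→11/20; 9/20+11/20→1. L = 27/10 ≈ 2.7000.
L − H = 2.7000 − 2.6614 = 0.039 bits.

0.039 bits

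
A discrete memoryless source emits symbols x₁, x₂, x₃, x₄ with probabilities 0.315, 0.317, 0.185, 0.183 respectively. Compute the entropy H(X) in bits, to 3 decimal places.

1.949 bits

H = −Σ pᵢ log₂ pᵢ.
−0.315·log₂(0.315) = 0.5250
−0.317·log₂(0.317) = 0.5254
−0.185·log₂(0.185) = 0.4504
−0.183·log₂(0.183) = 0.4484
Sum ≈ 1.9491 → 1.949 bits.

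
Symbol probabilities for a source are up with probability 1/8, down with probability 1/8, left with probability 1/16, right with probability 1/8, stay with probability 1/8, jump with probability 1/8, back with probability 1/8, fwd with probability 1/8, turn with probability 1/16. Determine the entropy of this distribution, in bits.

3.125 bits

Each probability is a power of 1/2, so log₂(1/p) is an integer.
H = Σ p·log₂(1/p) = 1/8·3 + 1/8·3 + 1/16·4 + 1/8·3 + 1/8·3 + 1/8·3 + 1/8·3 + 1/8·3 + 1/16·4 = 3.125 bits.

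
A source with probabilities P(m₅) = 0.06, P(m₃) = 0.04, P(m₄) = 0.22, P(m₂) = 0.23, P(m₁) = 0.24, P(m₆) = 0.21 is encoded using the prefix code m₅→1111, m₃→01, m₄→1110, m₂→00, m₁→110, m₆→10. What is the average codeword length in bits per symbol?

2.8 bits/symbol

L̄ = Σ pᵢ·ℓᵢ = 0.06·4 + 0.04·2 + 0.22·4 + 0.23·2 + 0.24·3 + 0.21·2 = 2.8 bits/symbol.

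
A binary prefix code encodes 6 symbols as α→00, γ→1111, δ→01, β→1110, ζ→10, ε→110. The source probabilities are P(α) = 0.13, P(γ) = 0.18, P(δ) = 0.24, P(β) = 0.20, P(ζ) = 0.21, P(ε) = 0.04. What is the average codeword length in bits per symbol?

L̄ = Σ pᵢ·ℓᵢ = 0.13·2 + 0.18·4 + 0.24·2 + 0.20·4 + 0.21·2 + 0.04·3 = 2.8 bits/symbol.

2.8 bits/symbol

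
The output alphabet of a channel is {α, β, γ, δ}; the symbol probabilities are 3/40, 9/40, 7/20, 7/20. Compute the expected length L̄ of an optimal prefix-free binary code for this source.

Repeatedly combine the two least-probable nodes; the expected code length is the sum of the merged weights.
merge 3/40 + 9/40 → 3/10
merge 3/10 + 7/20 → 13/20
merge 7/20 + 13/20 → 1
L = 3/10 + 13/20 + 1 = 39/20 = 1.95 bits/symbol.

1.95 bits/symbol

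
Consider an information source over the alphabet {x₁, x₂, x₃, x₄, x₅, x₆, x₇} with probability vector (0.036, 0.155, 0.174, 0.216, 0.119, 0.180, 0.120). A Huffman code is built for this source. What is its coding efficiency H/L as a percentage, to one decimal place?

Entropy H = −Σ p log₂ p ≈ 2.6839 bits.
Huffman merges: 9/250+119/1000→31/200; 3/25+31/200→11/40; 31/200+87/500→329/1000; 9/50+27/125→99/250; 11/40+329/1000→151/250; 99/250+151/250→1. L = 2759/1000 ≈ 2.7590.
Efficiency = H/L = 2.6839/2.7590 = 97.3%.

97.3%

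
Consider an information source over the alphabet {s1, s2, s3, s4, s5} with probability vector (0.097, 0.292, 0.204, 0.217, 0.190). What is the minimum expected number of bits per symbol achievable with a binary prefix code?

2.287 bits/symbol

Repeatedly combine the two least-probable nodes; the expected code length is the sum of the merged weights.
merge 97/1000 + 19/100 → 287/1000
merge 51/250 + 217/1000 → 421/1000
merge 287/1000 + 73/250 → 579/1000
merge 421/1000 + 579/1000 → 1
L = 287/1000 + 421/1000 + 579/1000 + 1 = 2287/1000 = 2.287 bits/symbol.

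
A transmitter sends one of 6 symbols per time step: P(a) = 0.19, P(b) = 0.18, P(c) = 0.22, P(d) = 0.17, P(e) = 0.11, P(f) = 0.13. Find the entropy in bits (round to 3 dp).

2.549 bits

H = −Σ pᵢ log₂ pᵢ.
−0.19·log₂(0.19) = 0.4552
−0.18·log₂(0.18) = 0.4453
−0.22·log₂(0.22) = 0.4806
−0.17·log₂(0.17) = 0.4346
−0.11·log₂(0.11) = 0.3503
−0.13·log₂(0.13) = 0.3826
Sum ≈ 2.5486 → 2.549 bits.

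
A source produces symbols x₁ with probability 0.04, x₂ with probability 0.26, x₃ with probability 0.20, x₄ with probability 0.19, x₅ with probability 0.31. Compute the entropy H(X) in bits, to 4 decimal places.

H = −Σ pᵢ log₂ pᵢ.
−0.04·log₂(0.04) = 0.1858
−0.26·log₂(0.26) = 0.5053
−0.20·log₂(0.20) = 0.4644
−0.19·log₂(0.19) = 0.4552
−0.31·log₂(0.31) = 0.5238
Sum ≈ 2.1344 → 2.1344 bits.

2.1344 bits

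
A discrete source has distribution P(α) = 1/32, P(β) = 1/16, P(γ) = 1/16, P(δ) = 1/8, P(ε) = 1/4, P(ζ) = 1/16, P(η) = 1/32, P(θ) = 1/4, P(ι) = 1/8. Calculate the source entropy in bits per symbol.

Each probability is a power of 1/2, so log₂(1/p) is an integer.
H = Σ p·log₂(1/p) = 1/32·5 + 1/16·4 + 1/16·4 + 1/8·3 + 1/4·2 + 1/16·4 + 1/32·5 + 1/4·2 + 1/8·3 = 2.8125 bits.

2.8125 bits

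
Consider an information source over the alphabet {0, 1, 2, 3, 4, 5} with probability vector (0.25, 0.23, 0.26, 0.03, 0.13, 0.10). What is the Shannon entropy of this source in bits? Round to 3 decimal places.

2.360 bits

H = −Σ pᵢ log₂ pᵢ.
−0.25·log₂(0.25) = 0.5000
−0.23·log₂(0.23) = 0.4877
−0.26·log₂(0.26) = 0.5053
−0.03·log₂(0.03) = 0.1518
−0.13·log₂(0.13) = 0.3826
−0.10·log₂(0.10) = 0.3322
Sum ≈ 2.3596 → 2.360 bits.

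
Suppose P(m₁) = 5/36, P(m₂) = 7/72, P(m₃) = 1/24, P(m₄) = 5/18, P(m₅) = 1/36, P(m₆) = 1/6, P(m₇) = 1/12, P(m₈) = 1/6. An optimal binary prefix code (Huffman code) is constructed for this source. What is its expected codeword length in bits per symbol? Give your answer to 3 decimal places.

2.778 bits/symbol

Repeatedly combine the two least-probable nodes; the expected code length is the sum of the merged weights.
merge 1/36 + 1/24 → 5/72
merge 5/72 + 1/12 → 11/72
merge 7/72 + 5/36 → 17/72
merge 11/72 + 1/6 → 23/72
merge 1/6 + 17/72 → 29/72
merge 5/18 + 23/72 → 43/72
merge 29/72 + 43/72 → 1
L = 5/72 + 11/72 + 17/72 + 23/72 + 29/72 + 43/72 + 1 = 25/9 ≈ 2.778 bits/symbol.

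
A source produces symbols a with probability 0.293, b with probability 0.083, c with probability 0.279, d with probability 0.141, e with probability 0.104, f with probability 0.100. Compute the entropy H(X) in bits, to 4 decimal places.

H = −Σ pᵢ log₂ pᵢ.
−0.293·log₂(0.293) = 0.5189
−0.083·log₂(0.083) = 0.2980
−0.279·log₂(0.279) = 0.5138
−0.141·log₂(0.141) = 0.3985
−0.104·log₂(0.104) = 0.3396
−0.100·log₂(0.100) = 0.3322
Sum ≈ 2.4011 → 2.4011 bits.

2.4011 bits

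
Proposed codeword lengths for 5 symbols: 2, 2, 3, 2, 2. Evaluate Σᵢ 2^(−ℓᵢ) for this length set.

With common denominator 2^3 = 8: Σ 2^(−ℓᵢ) = 2/8 + 2/8 + 1/8 + 2/8 + 2/8 = 9/8 = 1.125.

1.125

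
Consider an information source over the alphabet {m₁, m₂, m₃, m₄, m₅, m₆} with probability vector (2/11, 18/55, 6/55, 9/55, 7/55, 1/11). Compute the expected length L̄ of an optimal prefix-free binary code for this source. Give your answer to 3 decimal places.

2.491 bits/symbol

Repeatedly combine the two least-probable nodes; the expected code length is the sum of the merged weights.
merge 1/11 + 6/55 → 1/5
merge 7/55 + 9/55 → 16/55
merge 2/11 + 1/5 → 21/55
merge 16/55 + 18/55 → 34/55
merge 21/55 + 34/55 → 1
L = 1/5 + 16/55 + 21/55 + 34/55 + 1 = 137/55 ≈ 2.491 bits/symbol.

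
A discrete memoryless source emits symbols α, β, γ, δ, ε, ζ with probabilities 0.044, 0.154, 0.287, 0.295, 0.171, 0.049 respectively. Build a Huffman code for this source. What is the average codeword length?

Repeatedly combine the two least-probable nodes; the expected code length is the sum of the merged weights.
merge 11/250 + 49/1000 → 93/1000
merge 93/1000 + 77/500 → 247/1000
merge 171/1000 + 247/1000 → 209/500
merge 287/1000 + 59/200 → 291/500
merge 209/500 + 291/500 → 1
L = 93/1000 + 247/1000 + 209/500 + 291/500 + 1 = 117/50 = 2.34 bits/symbol.

2.34 bits/symbol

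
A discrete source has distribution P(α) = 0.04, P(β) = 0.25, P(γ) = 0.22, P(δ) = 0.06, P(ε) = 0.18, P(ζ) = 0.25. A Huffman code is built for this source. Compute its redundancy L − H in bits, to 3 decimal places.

0.025 bits

Entropy H = −Σ p log₂ p ≈ 2.3552 bits.
Huffman merges: 1/25+3/50→1/10; 1/10+9/50→7/25; 11/50+1/4→47/100; 1/4+7/25→53/100; 47/100+53/100→1. L = 119/50 ≈ 2.3800.
L − H = 2.3800 − 2.3552 = 0.025 bits.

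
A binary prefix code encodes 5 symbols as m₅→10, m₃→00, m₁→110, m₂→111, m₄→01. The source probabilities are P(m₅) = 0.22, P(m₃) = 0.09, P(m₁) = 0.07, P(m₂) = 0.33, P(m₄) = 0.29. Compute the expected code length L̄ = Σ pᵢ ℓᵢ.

L̄ = Σ pᵢ·ℓᵢ = 0.22·2 + 0.09·2 + 0.07·3 + 0.33·3 + 0.29·2 = 2.4 bits/symbol.

2.4 bits/symbol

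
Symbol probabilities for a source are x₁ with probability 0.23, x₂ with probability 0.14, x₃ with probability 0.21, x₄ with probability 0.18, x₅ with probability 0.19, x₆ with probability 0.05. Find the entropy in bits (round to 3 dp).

2.474 bits

H = −Σ pᵢ log₂ pᵢ.
−0.23·log₂(0.23) = 0.4877
−0.14·log₂(0.14) = 0.3971
−0.21·log₂(0.21) = 0.4728
−0.18·log₂(0.18) = 0.4453
−0.19·log₂(0.19) = 0.4552
−0.05·log₂(0.05) = 0.2161
Sum ≈ 2.4742 → 2.474 bits.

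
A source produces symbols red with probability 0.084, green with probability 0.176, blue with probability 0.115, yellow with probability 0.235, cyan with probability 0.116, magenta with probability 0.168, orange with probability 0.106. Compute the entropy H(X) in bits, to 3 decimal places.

2.727 bits

H = −Σ pᵢ log₂ pᵢ.
−0.084·log₂(0.084) = 0.3002
−0.176·log₂(0.176) = 0.4411
−0.115·log₂(0.115) = 0.3588
−0.235·log₂(0.235) = 0.4910
−0.116·log₂(0.116) = 0.3605
−0.168·log₂(0.168) = 0.4323
−0.106·log₂(0.106) = 0.3432
Sum ≈ 2.7272 → 2.727 bits.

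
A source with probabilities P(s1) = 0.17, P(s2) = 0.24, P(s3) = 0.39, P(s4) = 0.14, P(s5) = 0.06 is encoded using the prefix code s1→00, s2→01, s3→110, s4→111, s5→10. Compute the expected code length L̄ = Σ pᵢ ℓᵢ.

L̄ = Σ pᵢ·ℓᵢ = 0.17·2 + 0.24·2 + 0.39·3 + 0.14·3 + 0.06·2 = 2.53 bits/symbol.

2.53 bits/symbol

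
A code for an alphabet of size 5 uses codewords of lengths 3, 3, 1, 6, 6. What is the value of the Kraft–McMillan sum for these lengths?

0.78125

With common denominator 2^6 = 64: Σ 2^(−ℓᵢ) = 8/64 + 8/64 + 32/64 + 1/64 + 1/64 = 50/64 = 0.78125.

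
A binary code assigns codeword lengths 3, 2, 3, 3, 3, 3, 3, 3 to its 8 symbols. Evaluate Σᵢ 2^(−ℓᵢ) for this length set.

1.125

With common denominator 2^3 = 8: Σ 2^(−ℓᵢ) = 1/8 + 2/8 + 1/8 + 1/8 + 1/8 + 1/8 + 1/8 + 1/8 = 9/8 = 1.125.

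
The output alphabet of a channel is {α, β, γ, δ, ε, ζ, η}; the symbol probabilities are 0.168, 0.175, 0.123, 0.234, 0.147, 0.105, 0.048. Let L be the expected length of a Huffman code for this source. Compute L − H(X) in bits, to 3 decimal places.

0.051 bits

Entropy H = −Σ p log₂ p ≈ 2.6929 bits.
Huffman merges: 6/125+21/200→153/1000; 123/1000+147/1000→27/100; 153/1000+21/125→321/1000; 7/40+117/500→409/1000; 27/100+321/1000→591/1000; 409/1000+591/1000→1. L = 343/125 ≈ 2.7440.
L − H = 2.7440 − 2.6929 = 0.051 bits.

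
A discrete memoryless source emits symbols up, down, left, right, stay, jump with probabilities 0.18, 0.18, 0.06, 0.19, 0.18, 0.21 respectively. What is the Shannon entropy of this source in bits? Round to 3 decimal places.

2.508 bits

H = −Σ pᵢ log₂ pᵢ.
−0.18·log₂(0.18) = 0.4453
−0.18·log₂(0.18) = 0.4453
−0.06·log₂(0.06) = 0.2435
−0.19·log₂(0.19) = 0.4552
−0.18·log₂(0.18) = 0.4453
−0.21·log₂(0.21) = 0.4728
Sum ≈ 2.5075 → 2.508 bits.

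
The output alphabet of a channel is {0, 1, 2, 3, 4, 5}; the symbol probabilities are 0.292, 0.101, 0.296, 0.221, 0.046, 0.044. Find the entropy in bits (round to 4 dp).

H = −Σ pᵢ log₂ pᵢ.
−0.292·log₂(0.292) = 0.5186
−0.101·log₂(0.101) = 0.3341
−0.296·log₂(0.296) = 0.5199
−0.221·log₂(0.221) = 0.4813
−0.046·log₂(0.046) = 0.2043
−0.044·log₂(0.044) = 0.1983
Sum ≈ 2.2565 → 2.2565 bits.

2.2565 bits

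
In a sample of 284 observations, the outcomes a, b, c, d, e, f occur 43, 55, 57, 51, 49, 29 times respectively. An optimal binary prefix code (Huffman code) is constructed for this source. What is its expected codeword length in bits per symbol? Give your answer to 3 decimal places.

2.606 bits/symbol

Probabilities are the counts divided by 284.
Repeatedly combine the two least-probable nodes; the expected code length is the sum of the merged weights.
merge 29/284 + 43/284 → 18/71
merge 49/284 + 51/284 → 25/71
merge 55/284 + 57/284 → 28/71
merge 18/71 + 25/71 → 43/71
merge 28/71 + 43/71 → 1
L = 18/71 + 25/71 + 28/71 + 43/71 + 1 = 185/71 ≈ 2.606 bits/symbol.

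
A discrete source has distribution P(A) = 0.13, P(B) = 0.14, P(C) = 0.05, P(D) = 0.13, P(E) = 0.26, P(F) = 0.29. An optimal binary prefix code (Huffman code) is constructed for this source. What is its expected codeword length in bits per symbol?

2.45 bits/symbol

Repeatedly combine the two least-probable nodes; the expected code length is the sum of the merged weights.
merge 1/20 + 13/100 → 9/50
merge 13/100 + 7/50 → 27/100
merge 9/50 + 13/50 → 11/25
merge 27/100 + 29/100 → 14/25
merge 11/25 + 14/25 → 1
L = 9/50 + 27/100 + 11/25 + 14/25 + 1 = 49/20 = 2.45 bits/symbol.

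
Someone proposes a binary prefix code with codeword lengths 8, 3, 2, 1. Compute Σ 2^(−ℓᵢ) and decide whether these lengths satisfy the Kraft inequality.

0.87890625; yes

With common denominator 2^8 = 256: Σ 2^(−ℓᵢ) = 1/256 + 32/256 + 64/256 + 128/256 = 225/256 = 0.87890625.
Kraft's inequality requires Σ ≤ 1; here Σ = 0.87890625 ≤ 1, so such a prefix code exists.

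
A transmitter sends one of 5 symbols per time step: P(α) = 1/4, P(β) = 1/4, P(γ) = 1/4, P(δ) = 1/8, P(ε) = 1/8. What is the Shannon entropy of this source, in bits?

Each probability is a power of 1/2, so log₂(1/p) is an integer.
H = Σ p·log₂(1/p) = 1/4·2 + 1/4·2 + 1/4·2 + 1/8·3 + 1/8·3 = 2.25 bits.

2.25 bits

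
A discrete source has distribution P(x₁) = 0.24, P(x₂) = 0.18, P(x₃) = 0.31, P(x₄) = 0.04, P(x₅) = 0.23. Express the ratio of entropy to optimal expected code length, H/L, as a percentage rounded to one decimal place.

Entropy H = −Σ p log₂ p ≈ 2.1367 bits.
Huffman merges: 1/25+9/50→11/50; 11/50+23/100→9/20; 6/25+31/100→11/20; 9/20+11/20→1. L = 111/50 ≈ 2.2200.
Efficiency = H/L = 2.1367/2.2200 = 96.2%.

96.2%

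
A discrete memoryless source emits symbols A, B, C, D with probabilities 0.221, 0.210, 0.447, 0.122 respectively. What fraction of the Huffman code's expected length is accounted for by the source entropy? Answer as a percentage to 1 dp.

97.8%

Entropy H = −Σ p log₂ p ≈ 1.8437 bits.
Huffman merges: 61/500+21/100→83/250; 221/1000+83/250→553/1000; 447/1000+553/1000→1. L = 377/200 ≈ 1.8850.
Efficiency = H/L = 1.8437/1.8850 = 97.8%.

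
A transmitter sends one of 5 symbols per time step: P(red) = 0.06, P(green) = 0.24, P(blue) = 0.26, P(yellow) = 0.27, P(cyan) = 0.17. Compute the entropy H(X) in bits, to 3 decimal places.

2.188 bits

H = −Σ pᵢ log₂ pᵢ.
−0.06·log₂(0.06) = 0.2435
−0.24·log₂(0.24) = 0.4941
−0.26·log₂(0.26) = 0.5053
−0.27·log₂(0.27) = 0.5100
−0.17·log₂(0.17) = 0.4346
Sum ≈ 2.1876 → 2.188 bits.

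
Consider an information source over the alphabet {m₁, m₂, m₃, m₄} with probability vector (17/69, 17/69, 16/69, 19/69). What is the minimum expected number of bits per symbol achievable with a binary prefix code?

2 bits/symbol

Repeatedly combine the two least-probable nodes; the expected code length is the sum of the merged weights.
merge 16/69 + 17/69 → 11/23
merge 17/69 + 19/69 → 12/23
merge 11/23 + 12/23 → 1
L = 11/23 + 12/23 + 1 = 2 bits/symbol.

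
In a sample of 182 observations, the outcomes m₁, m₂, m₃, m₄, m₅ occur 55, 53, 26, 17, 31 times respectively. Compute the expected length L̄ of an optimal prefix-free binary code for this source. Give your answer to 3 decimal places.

2.236 bits/symbol

Probabilities are the counts divided by 182.
Repeatedly combine the two least-probable nodes; the expected code length is the sum of the merged weights.
merge 17/182 + 1/7 → 43/182
merge 31/182 + 43/182 → 37/91
merge 53/182 + 55/182 → 54/91
merge 37/91 + 54/91 → 1
L = 43/182 + 37/91 + 54/91 + 1 = 407/182 ≈ 2.236 bits/symbol.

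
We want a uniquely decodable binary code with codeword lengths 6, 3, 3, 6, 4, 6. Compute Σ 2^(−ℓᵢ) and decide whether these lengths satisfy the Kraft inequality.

With common denominator 2^6 = 64: Σ 2^(−ℓᵢ) = 1/64 + 8/64 + 8/64 + 1/64 + 4/64 + 1/64 = 23/64 = 0.359375.
Kraft's inequality requires Σ ≤ 1; here Σ = 0.359375 ≤ 1, so such a prefix code exists.

0.359375; yes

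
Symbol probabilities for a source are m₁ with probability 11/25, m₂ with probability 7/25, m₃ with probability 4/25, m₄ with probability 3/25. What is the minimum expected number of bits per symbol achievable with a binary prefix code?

1.84 bits/symbol

Repeatedly combine the two least-probable nodes; the expected code length is the sum of the merged weights.
merge 3/25 + 4/25 → 7/25
merge 7/25 + 7/25 → 14/25
merge 11/25 + 14/25 → 1
L = 7/25 + 14/25 + 1 = 46/25 = 1.84 bits/symbol.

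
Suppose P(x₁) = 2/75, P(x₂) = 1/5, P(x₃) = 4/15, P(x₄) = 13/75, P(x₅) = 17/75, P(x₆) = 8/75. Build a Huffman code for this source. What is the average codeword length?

Repeatedly combine the two least-probable nodes; the expected code length is the sum of the merged weights.
merge 2/75 + 8/75 → 2/15
merge 2/15 + 13/75 → 23/75
merge 1/5 + 17/75 → 32/75
merge 4/15 + 23/75 → 43/75
merge 32/75 + 43/75 → 1
L = 2/15 + 23/75 + 32/75 + 43/75 + 1 = 61/25 = 2.44 bits/symbol.

2.44 bits/symbol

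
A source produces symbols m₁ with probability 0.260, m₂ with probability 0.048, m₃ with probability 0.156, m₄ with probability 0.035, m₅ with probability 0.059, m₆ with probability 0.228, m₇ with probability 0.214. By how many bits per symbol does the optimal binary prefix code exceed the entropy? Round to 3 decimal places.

Entropy H = −Σ p log₂ p ≈ 2.5062 bits.
Huffman merges: 7/200+6/125→83/1000; 59/1000+83/1000→71/500; 71/500+39/250→149/500; 107/500+57/250→221/500; 13/50+149/500→279/500; 221/500+279/500→1. L = 2523/1000 ≈ 2.5230.
L − H = 2.5230 − 2.5062 = 0.017 bits.

0.017 bits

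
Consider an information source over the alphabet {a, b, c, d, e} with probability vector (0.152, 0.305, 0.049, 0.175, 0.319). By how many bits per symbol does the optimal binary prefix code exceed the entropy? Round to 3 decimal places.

Entropy H = −Σ p log₂ p ≈ 2.1147 bits.
Huffman merges: 49/1000+19/125→201/1000; 7/40+201/1000→47/125; 61/200+319/1000→78/125; 47/125+78/125→1. L = 2201/1000 ≈ 2.2010.
L − H = 2.2010 − 2.1147 = 0.086 bits.

0.086 bits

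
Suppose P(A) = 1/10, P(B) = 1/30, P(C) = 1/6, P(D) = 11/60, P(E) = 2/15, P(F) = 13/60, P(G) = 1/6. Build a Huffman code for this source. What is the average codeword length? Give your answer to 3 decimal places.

2.733 bits/symbol

Repeatedly combine the two least-probable nodes; the expected code length is the sum of the merged weights.
merge 1/30 + 1/10 → 2/15
merge 2/15 + 2/15 → 4/15
merge 1/6 + 1/6 → 1/3
merge 11/60 + 13/60 → 2/5
merge 4/15 + 1/3 → 3/5
merge 2/5 + 3/5 → 1
L = 2/15 + 4/15 + 1/3 + 2/5 + 3/5 + 1 = 41/15 ≈ 2.733 bits/symbol.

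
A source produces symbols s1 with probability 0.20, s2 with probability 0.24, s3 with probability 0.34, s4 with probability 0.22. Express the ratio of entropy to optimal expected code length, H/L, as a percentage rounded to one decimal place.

98.4%

Entropy H = −Σ p log₂ p ≈ 1.9683 bits.
Huffman merges: 1/5+11/50→21/50; 6/25+17/50→29/50; 21/50+29/50→1. L = 2 ≈ 2.0000.
Efficiency = H/L = 1.9683/2.0000 = 98.4%.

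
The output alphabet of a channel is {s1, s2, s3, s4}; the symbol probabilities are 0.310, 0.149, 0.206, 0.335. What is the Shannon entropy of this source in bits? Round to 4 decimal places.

H = −Σ pᵢ log₂ pᵢ.
−0.310·log₂(0.310) = 0.5238
−0.149·log₂(0.149) = 0.4092
−0.206·log₂(0.206) = 0.4695
−0.335·log₂(0.335) = 0.5286
Sum ≈ 1.9311 → 1.9311 bits.

1.9311 bits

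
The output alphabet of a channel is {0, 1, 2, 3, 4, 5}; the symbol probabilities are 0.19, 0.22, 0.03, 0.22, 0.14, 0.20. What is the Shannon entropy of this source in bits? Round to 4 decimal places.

2.4296 bits

H = −Σ pᵢ log₂ pᵢ.
−0.19·log₂(0.19) = 0.4552
−0.22·log₂(0.22) = 0.4806
−0.03·log₂(0.03) = 0.1518
−0.22·log₂(0.22) = 0.4806
−0.14·log₂(0.14) = 0.3971
−0.20·log₂(0.20) = 0.4644
Sum ≈ 2.4296 → 2.4296 bits.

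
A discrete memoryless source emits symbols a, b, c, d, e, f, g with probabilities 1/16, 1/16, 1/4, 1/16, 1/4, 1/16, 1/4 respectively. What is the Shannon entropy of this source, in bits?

2.5 bits

Each probability is a power of 1/2, so log₂(1/p) is an integer.
H = Σ p·log₂(1/p) = 1/16·4 + 1/16·4 + 1/4·2 + 1/16·4 + 1/4·2 + 1/16·4 + 1/4·2 = 2.5 bits.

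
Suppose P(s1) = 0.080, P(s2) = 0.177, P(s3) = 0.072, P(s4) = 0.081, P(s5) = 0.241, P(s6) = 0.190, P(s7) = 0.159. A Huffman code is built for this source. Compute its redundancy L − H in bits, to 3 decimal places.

0.049 bits

Entropy H = −Σ p log₂ p ≈ 2.6725 bits.
Huffman merges: 9/125+2/25→19/125; 81/1000+19/125→233/1000; 159/1000+177/1000→42/125; 19/100+233/1000→423/1000; 241/1000+42/125→577/1000; 423/1000+577/1000→1. L = 2721/1000 ≈ 2.7210.
L − H = 2.7210 − 2.6725 = 0.049 bits.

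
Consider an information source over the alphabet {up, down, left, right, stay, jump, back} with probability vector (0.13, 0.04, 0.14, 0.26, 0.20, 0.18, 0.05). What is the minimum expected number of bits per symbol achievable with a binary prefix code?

2.63 bits/symbol

Repeatedly combine the two least-probable nodes; the expected code length is the sum of the merged weights.
merge 1/25 + 1/20 → 9/100
merge 9/100 + 13/100 → 11/50
merge 7/50 + 9/50 → 8/25
merge 1/5 + 11/50 → 21/50
merge 13/50 + 8/25 → 29/50
merge 21/50 + 29/50 → 1
L = 9/100 + 11/50 + 8/25 + 21/50 + 29/50 + 1 = 263/100 = 2.63 bits/symbol.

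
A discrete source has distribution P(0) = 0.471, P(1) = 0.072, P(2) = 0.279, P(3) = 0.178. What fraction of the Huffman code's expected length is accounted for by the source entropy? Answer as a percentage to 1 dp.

97.9%

Entropy H = −Σ p log₂ p ≈ 1.7420 bits.
Huffman merges: 9/125+89/500→1/4; 1/4+279/1000→529/1000; 471/1000+529/1000→1. L = 1779/1000 ≈ 1.7790.
Efficiency = H/L = 1.7420/1.7790 = 97.9%.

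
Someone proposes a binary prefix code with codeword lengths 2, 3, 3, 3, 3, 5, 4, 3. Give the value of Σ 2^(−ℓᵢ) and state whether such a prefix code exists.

With common denominator 2^5 = 32: Σ 2^(−ℓᵢ) = 8/32 + 4/32 + 4/32 + 4/32 + 4/32 + 1/32 + 2/32 + 4/32 = 31/32 = 0.96875.
Kraft's inequality requires Σ ≤ 1; here Σ = 0.96875 ≤ 1, so such a prefix code exists.

0.96875; yes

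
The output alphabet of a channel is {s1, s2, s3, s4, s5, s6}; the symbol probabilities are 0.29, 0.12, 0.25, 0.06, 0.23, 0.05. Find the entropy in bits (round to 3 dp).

2.332 bits

H = −Σ pᵢ log₂ pᵢ.
−0.29·log₂(0.29) = 0.5179
−0.12·log₂(0.12) = 0.3671
−0.25·log₂(0.25) = 0.5000
−0.06·log₂(0.06) = 0.2435
−0.23·log₂(0.23) = 0.4877
−0.05·log₂(0.05) = 0.2161
Sum ≈ 2.3323 → 2.332 bits.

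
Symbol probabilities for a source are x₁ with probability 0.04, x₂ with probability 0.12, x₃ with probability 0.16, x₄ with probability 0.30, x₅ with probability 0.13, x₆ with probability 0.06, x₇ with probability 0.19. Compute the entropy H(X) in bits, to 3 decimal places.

2.578 bits

H = −Σ pᵢ log₂ pᵢ.
−0.04·log₂(0.04) = 0.1858
−0.12·log₂(0.12) = 0.3671
−0.16·log₂(0.16) = 0.4230
−0.30·log₂(0.30) = 0.5211
−0.13·log₂(0.13) = 0.3826
−0.06·log₂(0.06) = 0.2435
−0.19·log₂(0.19) = 0.4552
Sum ≈ 2.5783 → 2.578 bits.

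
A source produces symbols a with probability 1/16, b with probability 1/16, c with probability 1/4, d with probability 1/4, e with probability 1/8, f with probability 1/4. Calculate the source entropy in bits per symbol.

2.375 bits

Each probability is a power of 1/2, so log₂(1/p) is an integer.
H = Σ p·log₂(1/p) = 1/16·4 + 1/16·4 + 1/4·2 + 1/4·2 + 1/8·3 + 1/4·2 = 2.375 bits.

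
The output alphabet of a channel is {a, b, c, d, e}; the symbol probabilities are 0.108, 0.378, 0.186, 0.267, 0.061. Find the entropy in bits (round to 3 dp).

2.083 bits

H = −Σ pᵢ log₂ pᵢ.
−0.108·log₂(0.108) = 0.3468
−0.378·log₂(0.378) = 0.5305
−0.186·log₂(0.186) = 0.4514
−0.267·log₂(0.267) = 0.5087
−0.061·log₂(0.061) = 0.2461
Sum ≈ 2.0835 → 2.083 bits.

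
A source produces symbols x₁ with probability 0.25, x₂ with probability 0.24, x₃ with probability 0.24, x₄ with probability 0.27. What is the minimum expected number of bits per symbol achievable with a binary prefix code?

Repeatedly combine the two least-probable nodes; the expected code length is the sum of the merged weights.
merge 6/25 + 6/25 → 12/25
merge 1/4 + 27/100 → 13/25
merge 12/25 + 13/25 → 1
L = 12/25 + 13/25 + 1 = 2 bits/symbol.

2 bits/symbol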